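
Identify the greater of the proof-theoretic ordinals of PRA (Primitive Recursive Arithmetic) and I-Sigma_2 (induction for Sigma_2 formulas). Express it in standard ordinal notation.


Proof-theoretic ordinal of PRA (Primitive Recursive Arithmetic): omega^omega
Proof-theoretic ordinal of I-Sigma_2 (induction for Sigma_2 formulas): omega^(omega^omega)
Comparing: omega^omega < omega^(omega^omega).
The larger ordinal is omega^(omega^omega) (from I-Sigma_2 (induction for Sigma_2 formulas)).

omega^(omega^omega)


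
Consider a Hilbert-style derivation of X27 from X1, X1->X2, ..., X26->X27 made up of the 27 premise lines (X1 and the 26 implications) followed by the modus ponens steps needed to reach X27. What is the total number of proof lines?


We have 27 premise lines: X1 and 26 implications.
Each implication is detached once by MP, giving 26 MP lines.
27 premise lines + 26 MP lines = 53 total lines.

53


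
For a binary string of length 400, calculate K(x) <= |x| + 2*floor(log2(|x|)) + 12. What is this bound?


floor(log2(400)) = 8
2 * 8 = 16
K(x) <= 400 + 16 + 12 = 428

428


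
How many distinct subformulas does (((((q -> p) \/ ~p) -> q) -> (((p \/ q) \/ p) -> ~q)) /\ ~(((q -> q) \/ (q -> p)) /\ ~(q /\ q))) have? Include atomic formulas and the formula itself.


Formula: (((((q -> p) \/ ~p) -> q) -> (((p \/ q) \/ p) -> ~q)) /\ ~(((q -> q) \/ (q -> p)) /\ ~(q /\ q)))
Subformulas found:
  1. q
  2. p
  3. ~p
  4. ~q
  5. (q /\ q)
  6. (q -> p)
  7. (q -> q)
  8. (p \/ q)
  9. ~(q /\ q)
  10. ((p \/ q) \/ p)
  11. ((q -> p) \/ ~p)
  12. ((q -> q) \/ (q -> p))
  13. (((p \/ q) \/ p) -> ~q)
  14. (((q -> p) \/ ~p) -> q)
  15. (((q -> q) \/ (q -> p)) /\ ~(q /\ q))
  16. ~(((q -> q) \/ (q -> p)) /\ ~(q /\ q))
  17. ((((q -> p) \/ ~p) -> q) -> (((p \/ q) \/ p) -> ~q))
  18. (((((q -> p) \/ ~p) -> q) -> (((p \/ q) \/ p) -> ~q)) /\ ~(((q -> q) \/ (q -> p)) /\ ~(q /\ q)))
Total distinct subformulas = 18

18


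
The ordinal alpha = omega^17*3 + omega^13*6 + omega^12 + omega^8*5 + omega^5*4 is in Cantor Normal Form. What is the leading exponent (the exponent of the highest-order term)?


CNF: omega^17*3 + omega^13*6 + omega^12 + omega^8*5 + omega^5*4
The leading term is omega^17*3, which has exponent 17.

17


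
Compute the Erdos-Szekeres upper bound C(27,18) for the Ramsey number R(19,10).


R(19,10) <= C(19+10-2, 19-1) = C(27, 18)
C(27, 18) = 27! / (18! * 9!)
= 4686825

4686825


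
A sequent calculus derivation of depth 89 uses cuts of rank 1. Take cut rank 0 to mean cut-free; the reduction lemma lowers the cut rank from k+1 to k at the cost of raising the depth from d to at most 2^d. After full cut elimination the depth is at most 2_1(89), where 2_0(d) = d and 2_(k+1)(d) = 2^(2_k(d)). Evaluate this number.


Each rank reduction sends depth d to at most 2^d; cut rank r needs r reductions.
2_0(89) = 89
2_1(89) = 2^89 = 618970019642690137449562112
Cut-free depth bound = 618970019642690137449562112

618970019642690137449562112


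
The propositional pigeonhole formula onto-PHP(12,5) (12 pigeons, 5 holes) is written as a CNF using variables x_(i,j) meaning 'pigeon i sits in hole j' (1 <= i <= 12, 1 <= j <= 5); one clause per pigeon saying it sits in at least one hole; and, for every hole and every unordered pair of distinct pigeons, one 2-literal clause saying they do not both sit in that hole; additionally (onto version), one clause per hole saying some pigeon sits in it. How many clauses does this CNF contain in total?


onto-PHP(12,5): 12 pigeons, 5 holes, 12*5 = 60 variables.
- pigeon clauses: one per pigeon -> 12 clauses
- hole clauses: 5 holes * C(12,2) = 5 * 66 -> 330 clauses
- onto clauses: one per hole -> 5 clauses
Total clauses = 12 + 330 + 5 = 347

347


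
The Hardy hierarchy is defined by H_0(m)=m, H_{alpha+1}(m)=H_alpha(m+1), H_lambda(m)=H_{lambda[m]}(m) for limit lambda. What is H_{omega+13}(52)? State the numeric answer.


H_{omega+13}(52):
Unwind the 13 successor steps: H_{omega+13}(52) = H_omega(52+13) = H_omega(65).
H_omega(m) = H_m(m) = m + m = 2m.
Result = 2 * 65 = 130

130


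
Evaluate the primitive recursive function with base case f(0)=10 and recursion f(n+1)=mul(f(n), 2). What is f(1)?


f(0) = 10
f(1) = mul(f(0), 2) = mul(10, 2) = 20


20


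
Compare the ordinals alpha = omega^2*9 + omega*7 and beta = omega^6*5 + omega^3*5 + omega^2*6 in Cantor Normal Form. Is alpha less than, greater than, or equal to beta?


Compare term by term from highest exponent:
alpha = omega^2*9 + omega*7
beta = omega^6*5 + omega^3*5 + omega^2*6
Term 1: alpha has omega^2*9, beta has omega^6*5
Term 2: alpha has omega^1*7, beta has omega^3*5
Term 3: alpha has omega^0*0, beta has omega^2*6
Result: alpha < beta

alpha < beta


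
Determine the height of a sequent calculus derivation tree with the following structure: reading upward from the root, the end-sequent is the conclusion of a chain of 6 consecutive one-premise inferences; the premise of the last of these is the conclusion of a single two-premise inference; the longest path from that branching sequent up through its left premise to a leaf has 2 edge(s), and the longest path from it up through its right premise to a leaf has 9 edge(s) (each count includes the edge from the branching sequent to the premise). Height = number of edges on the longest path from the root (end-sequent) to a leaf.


Longest path through the left premise: 2 edges (measured from the branching sequent)
Longest path through the right premise: 9 edges
Height of the subtree rooted at the branching sequent: max(2, 9) = 9
The branching sequent sits 6 edges above the root (the chain of one-premise inferences), so height = 9 + 6 = 15

15


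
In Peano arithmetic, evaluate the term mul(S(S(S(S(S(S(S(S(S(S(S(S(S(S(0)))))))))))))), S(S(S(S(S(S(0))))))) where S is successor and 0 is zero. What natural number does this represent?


mul(S^14(0), S^6(0)):
S^14(0) = 14
S^6(0) = 6
14 * 6 = 84

84


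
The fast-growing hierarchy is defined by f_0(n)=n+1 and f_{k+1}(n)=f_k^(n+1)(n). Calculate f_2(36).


f_2(36) = f_1^37(36)
f_1(m) = 2m + 1.
Iterating: f_1^k(n) = 2^k*(n+1) - 1.
f_2(36) = 2^37*(36+1) - 1 = 137438953472*37 - 1 = 5085241278463

5085241278463


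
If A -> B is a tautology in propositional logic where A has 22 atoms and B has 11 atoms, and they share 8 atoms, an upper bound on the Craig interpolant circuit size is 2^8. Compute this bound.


Shared atoms = 8
Craig interpolant size bound = 2^8
= 256

256


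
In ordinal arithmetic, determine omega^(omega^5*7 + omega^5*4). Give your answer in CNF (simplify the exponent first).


omega^(omega^5*7 + omega^5*4):
Both terms of the exponent have the same exponent 5, so they merge: omega^5*7 + omega^5*4 = omega^5*(7+4) = omega^5*11.
omega raised to a CNF ordinal is a single CNF term: Result = omega^(omega^5*11)

omega^(omega^5*11)


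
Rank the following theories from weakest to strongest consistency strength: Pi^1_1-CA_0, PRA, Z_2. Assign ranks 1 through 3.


Ordering by consistency strength:
1. PRA
2. Pi^1_1-CA_0
3. Z_2


Pi^1_1-CA_0=2, PRA=1, Z_2=3


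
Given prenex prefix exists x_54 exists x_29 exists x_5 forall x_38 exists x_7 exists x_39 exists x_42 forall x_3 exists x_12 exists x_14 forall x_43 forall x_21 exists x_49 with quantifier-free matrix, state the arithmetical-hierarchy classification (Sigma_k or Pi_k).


Leading quantifier is exists, so the class is Sigma.
Number of quantifier blocks = alternations + 1 = 6 + 1 = 7.
Classification: Sigma_7

Sigma_7


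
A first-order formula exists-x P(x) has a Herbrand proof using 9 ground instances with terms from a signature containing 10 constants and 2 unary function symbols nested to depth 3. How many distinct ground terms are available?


Herbrand terms by depth:
Depth 0: 10 constants
Depth 1: 20 new terms (running total: 30)
Depth 2: 40 new terms (running total: 70)
Depth 3: 80 new terms (running total: 150)
Total distinct ground terms = 150

150


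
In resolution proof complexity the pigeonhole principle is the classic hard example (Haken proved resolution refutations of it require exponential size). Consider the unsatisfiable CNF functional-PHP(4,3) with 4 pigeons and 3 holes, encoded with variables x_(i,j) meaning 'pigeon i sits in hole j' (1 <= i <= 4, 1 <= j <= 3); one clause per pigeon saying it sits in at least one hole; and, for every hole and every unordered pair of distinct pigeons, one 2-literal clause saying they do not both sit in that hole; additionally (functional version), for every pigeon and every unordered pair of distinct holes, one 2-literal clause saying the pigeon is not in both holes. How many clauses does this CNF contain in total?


functional-PHP(4,3): 4 pigeons, 3 holes, 4*3 = 12 variables.
- pigeon clauses: one per pigeon -> 4 clauses
- hole clauses: 3 holes * C(4,2) = 3 * 6 -> 18 clauses
- functional clauses: 4 pigeons * C(3,2) = 4 * 3 -> 12 clauses
Total clauses = 4 + 18 + 12 = 34

34


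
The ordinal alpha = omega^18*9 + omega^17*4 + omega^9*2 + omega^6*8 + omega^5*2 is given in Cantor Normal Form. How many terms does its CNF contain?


CNF: omega^18*9 + omega^17*4 + omega^9*2 + omega^6*8 + omega^5*2
Count the summands separated by '+':
  term 1: omega^18*9
  term 2: omega^17*4
  term 3: omega^9*2
  term 4: omega^6*8
  term 5: omega^5*2
Total terms = 5

5


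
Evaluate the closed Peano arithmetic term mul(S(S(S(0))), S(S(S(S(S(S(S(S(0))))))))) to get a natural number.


mul(S^3(0), S^8(0)):
S^3(0) = 3
S^8(0) = 8
3 * 8 = 24

24


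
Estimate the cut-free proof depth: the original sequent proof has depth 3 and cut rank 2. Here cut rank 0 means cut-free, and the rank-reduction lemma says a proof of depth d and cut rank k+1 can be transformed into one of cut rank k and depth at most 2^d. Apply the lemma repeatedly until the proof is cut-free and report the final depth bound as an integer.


Each rank reduction sends depth d to at most 2^d; cut rank r needs r reductions.
2_0(3) = 3
2_1(3) = 2^3 = 8
2_2(3) = 2^8 = 256
Cut-free depth bound = 256

256


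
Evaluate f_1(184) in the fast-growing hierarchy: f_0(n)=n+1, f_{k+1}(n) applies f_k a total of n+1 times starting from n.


f_1(184) = f_0^185(184)
f_0 adds 1 each time, applied 185 times.
f_1(184) = 184 + 185 = 369

369


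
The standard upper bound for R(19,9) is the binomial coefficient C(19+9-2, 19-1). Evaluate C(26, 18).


R(19,9) <= C(19+9-2, 19-1) = C(26, 18)
C(26, 18) = 26! / (18! * 8!)
= 1562275

1562275


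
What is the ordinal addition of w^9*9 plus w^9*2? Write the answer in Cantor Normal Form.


Ordinal addition w^9*9 + w^9*2:
Both terms have the same exponent 9.
w^e*c + w^e*d = w^e*(c+d).
Result = w^9*(9+2) = w^9*11

w^9*11


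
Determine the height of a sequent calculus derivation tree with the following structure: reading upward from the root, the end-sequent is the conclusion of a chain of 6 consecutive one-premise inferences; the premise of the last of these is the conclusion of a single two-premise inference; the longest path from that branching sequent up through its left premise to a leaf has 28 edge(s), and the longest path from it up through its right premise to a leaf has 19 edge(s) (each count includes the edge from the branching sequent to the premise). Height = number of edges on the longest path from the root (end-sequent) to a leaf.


Longest path through the left premise: 28 edges (measured from the branching sequent)
Longest path through the right premise: 19 edges
Height of the subtree rooted at the branching sequent: max(28, 19) = 28
The branching sequent sits 6 edges above the root (the chain of one-premise inferences), so height = 28 + 6 = 34

34


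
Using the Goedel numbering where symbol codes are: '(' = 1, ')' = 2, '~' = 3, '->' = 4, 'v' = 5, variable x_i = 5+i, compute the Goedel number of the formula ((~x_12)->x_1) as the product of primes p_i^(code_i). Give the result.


Formula: ((~x_12)->x_1)
Symbol codes: [1, 1, 3, 17, 2, 4, 6, 2]
Primes: [2, 3, 5, 7, 11, 13, 17, 19]
p_1^1 = 2^1 = 2
p_2^1 = 3^1 = 3
p_3^3 = 5^3 = 125
p_4^17 = 7^17 = 232630513987207
p_5^2 = 11^2 = 121
p_6^4 = 13^4 = 28561
p_7^6 = 17^6 = 24137569
p_8^2 = 19^2 = 361
Product = 5253968363223001083356815447577250

5253968363223001083356815447577250


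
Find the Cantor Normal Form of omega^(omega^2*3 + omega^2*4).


omega^(omega^2*3 + omega^2*4):
Both terms of the exponent have the same exponent 2, so they merge: omega^2*3 + omega^2*4 = omega^2*(3+4) = omega^2*7.
omega raised to a CNF ordinal is a single CNF term: Result = omega^(omega^2*7)

omega^(omega^2*7)


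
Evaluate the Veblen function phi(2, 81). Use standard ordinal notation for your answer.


phi(2, 81):
phi(2, beta) = zeta_beta (the beta-th zeta number, fixed point of epsilon).
phi(2, 81) = zeta_81

zeta_81


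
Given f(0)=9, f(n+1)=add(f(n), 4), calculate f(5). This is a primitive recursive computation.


f(0) = 9
f(1) = add(f(0), 4) = add(9, 4) = 13
f(2) = add(f(1), 4) = add(13, 4) = 17
f(3) = add(f(2), 4) = add(17, 4) = 21
f(4) = add(f(3), 4) = add(21, 4) = 25
f(5) = add(f(4), 4) = add(25, 4) = 29


29


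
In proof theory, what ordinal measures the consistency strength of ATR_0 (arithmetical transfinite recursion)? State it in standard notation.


The proof-theoretic ordinal of ATR_0 (arithmetical transfinite recursion) is a standard result in ordinal analysis.
This ordinal is the supremum of order types of primitive recursive well-orderings
that the theory can prove to be well-ordered.
For ATR_0 (arithmetical transfinite recursion), the proof-theoretic ordinal is Gamma_0.

Gamma_0


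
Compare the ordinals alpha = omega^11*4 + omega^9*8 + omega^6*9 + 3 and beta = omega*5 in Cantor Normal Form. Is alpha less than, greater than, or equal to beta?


Compare term by term from highest exponent:
alpha = omega^11*4 + omega^9*8 + omega^6*9 + 3
beta = omega*5
Term 1: alpha has omega^11*4, beta has omega^1*5
Term 2: alpha has omega^9*8, beta has omega^0*0
Term 3: alpha has omega^6*9, beta has omega^0*0
Term 4: alpha has omega^0*3, beta has omega^0*0
Result: alpha > beta

alpha > beta


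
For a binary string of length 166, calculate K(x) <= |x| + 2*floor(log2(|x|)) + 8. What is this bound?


floor(log2(166)) = 7
2 * 7 = 14
K(x) <= 166 + 14 + 8 = 188

188


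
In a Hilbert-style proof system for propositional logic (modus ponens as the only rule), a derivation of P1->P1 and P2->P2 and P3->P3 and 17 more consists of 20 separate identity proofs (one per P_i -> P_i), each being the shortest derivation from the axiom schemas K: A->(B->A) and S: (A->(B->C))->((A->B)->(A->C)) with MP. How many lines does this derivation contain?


The shortest proof of A->A from K and S in the Hilbert calculus has exactly 5 lines:
(1) K instance A->((A->A)->A), (2) S instance, (3) MP on 1,2, (4) K instance A->(A->A), (5) MP on 3,4.
For 20 independent identities: 20 * 5 = 100 lines total.

100


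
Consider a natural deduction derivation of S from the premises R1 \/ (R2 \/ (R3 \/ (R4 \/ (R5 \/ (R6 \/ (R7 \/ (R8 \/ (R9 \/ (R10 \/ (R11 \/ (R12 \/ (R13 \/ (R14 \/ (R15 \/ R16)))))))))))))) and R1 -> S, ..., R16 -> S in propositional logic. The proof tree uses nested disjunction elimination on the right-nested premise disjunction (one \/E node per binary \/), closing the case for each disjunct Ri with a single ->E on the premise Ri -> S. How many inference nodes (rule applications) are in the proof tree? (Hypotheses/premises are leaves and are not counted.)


The premise R1 \/ (R2 \/ (R3 \/ (R4 \/ (R5 \/ (R6 \/ (R7 \/ (R8 \/ (R9 \/ (R10 \/ (R11 \/ (R12 \/ (R13 \/ (R14 \/ (R15 \/ R16)))))))))))))) contains 16 disjuncts, hence 15 binary \/ connectives.
- Each binary \/ is eliminated once: 15 \/E nodes.
- Each of the 16 cases Ri derives S by one ->E with Ri -> S: 16 ->E nodes.
Total = 15 + 16 = 31

31


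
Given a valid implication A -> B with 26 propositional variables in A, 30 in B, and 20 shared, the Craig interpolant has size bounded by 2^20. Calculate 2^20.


Shared atoms = 20
Craig interpolant size bound = 2^20
= 1048576

1048576


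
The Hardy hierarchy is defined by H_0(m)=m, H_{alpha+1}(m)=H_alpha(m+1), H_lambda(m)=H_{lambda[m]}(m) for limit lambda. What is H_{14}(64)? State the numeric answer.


H_14(64):
For finite ordinals k, H_k(n) = n + k (each successor step adds 1).
H_14(64) = 64 + 14 = 78

78


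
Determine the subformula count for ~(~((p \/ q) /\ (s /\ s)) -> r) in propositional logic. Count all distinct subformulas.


Formula: ~(~((p \/ q) /\ (s /\ s)) -> r)
Subformulas found:
  1. q
  2. s
  3. r
  4. p
  5. (p \/ q)
  6. (s /\ s)
  7. ((p \/ q) /\ (s /\ s))
  8. ~((p \/ q) /\ (s /\ s))
  9. (~((p \/ q) /\ (s /\ s)) -> r)
  10. ~(~((p \/ q) /\ (s /\ s)) -> r)
Total distinct subformulas = 10

10


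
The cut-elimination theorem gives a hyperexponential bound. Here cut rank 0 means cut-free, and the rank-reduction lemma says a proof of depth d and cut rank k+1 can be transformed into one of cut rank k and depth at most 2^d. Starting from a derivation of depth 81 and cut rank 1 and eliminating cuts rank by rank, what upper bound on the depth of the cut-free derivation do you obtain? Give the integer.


Each rank reduction sends depth d to at most 2^d; cut rank r needs r reductions.
2_0(81) = 81
2_1(81) = 2^81 = 2417851639229258349412352
Cut-free depth bound = 2417851639229258349412352

2417851639229258349412352


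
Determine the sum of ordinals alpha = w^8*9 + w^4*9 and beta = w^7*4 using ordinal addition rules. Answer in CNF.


Ordinal addition (w^8*9 + w^4*9) + w^7*4:
alpha's leading term has exponent 8 > beta's exponent 7, so it survives.
alpha's tail term has exponent 4 < beta's exponent 7, so it is absorbed by beta.
In ordinal addition, any term followed by a strictly larger-exponent term is absorbed.
Result = w^8*9 + w^7*4

w^8*9 + w^7*4


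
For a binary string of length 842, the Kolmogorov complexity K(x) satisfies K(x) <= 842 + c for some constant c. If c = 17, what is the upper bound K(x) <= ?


K(x) <= |x| + c = 842 + 17 = 859

859


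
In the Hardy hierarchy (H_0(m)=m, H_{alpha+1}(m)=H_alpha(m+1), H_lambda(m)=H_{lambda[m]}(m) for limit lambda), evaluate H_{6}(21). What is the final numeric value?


H_6(21):
For finite ordinals k, H_k(n) = n + k (each successor step adds 1).
H_6(21) = 21 + 6 = 27

27


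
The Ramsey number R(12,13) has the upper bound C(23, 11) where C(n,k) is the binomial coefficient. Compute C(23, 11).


R(12,13) <= C(12+13-2, 12-1) = C(23, 11)
C(23, 11) = 23! / (11! * 12!)
= 1352078

1352078


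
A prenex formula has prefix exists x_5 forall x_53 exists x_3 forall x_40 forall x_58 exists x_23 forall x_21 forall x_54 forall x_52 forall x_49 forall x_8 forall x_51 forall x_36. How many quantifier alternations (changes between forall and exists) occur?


Walk the prefix and count type changes:
  position 1: exists -> forall <-- alternation
  position 2: forall -> exists <-- alternation
  position 3: exists -> forall <-- alternation
  position 4: forall -> forall
  position 5: forall -> exists <-- alternation
  position 6: exists -> forall <-- alternation
  position 7: forall -> forall
  position 8: forall -> forall
  position 9: forall -> forall
  position 10: forall -> forall
  position 11: forall -> forall
  position 12: forall -> forall
Total alternations = 5

5


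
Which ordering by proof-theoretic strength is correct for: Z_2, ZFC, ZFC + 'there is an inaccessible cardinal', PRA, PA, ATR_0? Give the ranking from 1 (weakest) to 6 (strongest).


Ordering by consistency strength:
1. PRA
2. PA
3. ATR_0
4. Z_2
5. ZFC
6. ZFC + 'there is an inaccessible cardinal'


Z_2=4, ZFC=5, ZFC + 'there is an inaccessible cardinal'=6, PRA=1, PA=2, ATR_0=3


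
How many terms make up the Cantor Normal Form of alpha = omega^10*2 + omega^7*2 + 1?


CNF: omega^10*2 + omega^7*2 + 1
Count the summands separated by '+':
  term 1: omega^10*2
  term 2: omega^7*2
  term 3: 1
Total terms = 3

3


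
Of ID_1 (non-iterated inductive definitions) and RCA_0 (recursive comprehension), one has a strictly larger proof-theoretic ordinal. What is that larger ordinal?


Proof-theoretic ordinal of ID_1 (non-iterated inductive definitions): psi_0(epsilon_{Omega+1})
Proof-theoretic ordinal of RCA_0 (recursive comprehension): omega^omega
Comparing: omega^omega < psi_0(epsilon_{Omega+1}).
The larger ordinal is psi_0(epsilon_{Omega+1}) (from ID_1 (non-iterated inductive definitions)).

psi_0(epsilon_{Omega+1})


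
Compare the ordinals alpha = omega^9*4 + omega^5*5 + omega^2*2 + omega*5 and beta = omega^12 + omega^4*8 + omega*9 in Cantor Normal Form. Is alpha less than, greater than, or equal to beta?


Compare term by term from highest exponent:
alpha = omega^9*4 + omega^5*5 + omega^2*2 + omega*5
beta = omega^12 + omega^4*8 + omega*9
Term 1: alpha has omega^9*4, beta has omega^12*1
Term 2: alpha has omega^5*5, beta has omega^4*8
Term 3: alpha has omega^2*2, beta has omega^1*9
Term 4: alpha has omega^1*5, beta has omega^0*0
Result: alpha < beta

alpha < beta


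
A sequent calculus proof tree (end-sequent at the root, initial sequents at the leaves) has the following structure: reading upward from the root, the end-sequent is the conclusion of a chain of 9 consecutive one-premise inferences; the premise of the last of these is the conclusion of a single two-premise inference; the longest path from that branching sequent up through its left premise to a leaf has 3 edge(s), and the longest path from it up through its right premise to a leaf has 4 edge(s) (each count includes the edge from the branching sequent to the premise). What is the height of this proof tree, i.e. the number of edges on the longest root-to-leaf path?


Longest path through the left premise: 3 edges (measured from the branching sequent)
Longest path through the right premise: 4 edges
Height of the subtree rooted at the branching sequent: max(3, 4) = 4
The branching sequent sits 9 edges above the root (the chain of one-premise inferences), so height = 4 + 9 = 13

13


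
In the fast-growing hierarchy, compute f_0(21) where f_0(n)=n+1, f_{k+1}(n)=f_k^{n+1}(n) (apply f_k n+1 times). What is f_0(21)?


f_0(21) = 21 + 1 = 22

22


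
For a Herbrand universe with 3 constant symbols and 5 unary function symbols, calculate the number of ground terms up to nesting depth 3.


Herbrand terms by depth:
Depth 0: 3 constants
Depth 1: 15 new terms (running total: 18)
Depth 2: 75 new terms (running total: 93)
Depth 3: 375 new terms (running total: 468)
Total distinct ground terms = 468

468


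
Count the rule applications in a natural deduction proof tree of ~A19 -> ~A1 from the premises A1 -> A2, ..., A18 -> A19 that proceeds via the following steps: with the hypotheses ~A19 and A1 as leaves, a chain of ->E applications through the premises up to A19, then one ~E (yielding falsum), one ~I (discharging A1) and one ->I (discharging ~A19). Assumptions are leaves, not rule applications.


From hypothesis A1, 18 ->E steps along the 18 premises yield A19.
~E with hypothesis ~A19 gives falsum (1 node); ~I discharging A1 gives ~A1 (1 node); ->I discharging ~A19 gives the goal (1 node).
Total = 18 + 3 = 21 inference nodes.

21


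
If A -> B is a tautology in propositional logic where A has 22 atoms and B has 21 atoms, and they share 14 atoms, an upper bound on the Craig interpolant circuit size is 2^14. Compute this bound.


Shared atoms = 14
Craig interpolant size bound = 2^14
= 16384

16384


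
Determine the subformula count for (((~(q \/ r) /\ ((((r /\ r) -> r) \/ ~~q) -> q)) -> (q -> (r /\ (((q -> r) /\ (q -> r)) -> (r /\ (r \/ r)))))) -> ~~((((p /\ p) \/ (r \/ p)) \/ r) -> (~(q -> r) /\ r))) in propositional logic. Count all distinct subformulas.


Formula: (((~(q \/ r) /\ ((((r /\ r) -> r) \/ ~~q) -> q)) -> (q -> (r /\ (((q -> r) /\ (q -> r)) -> (r /\ (r \/ r)))))) -> ~~((((p /\ p) \/ (r \/ p)) \/ r) -> (~(q -> r) /\ r)))
Subformulas found:
  1. r
  2. q
  3. p
  4. ~q
  5. ~~q
  6. (q \/ r)
  7. (r /\ r)
  8. (r \/ p)
  9. (r \/ r)
  10. (p /\ p)
  11. (q -> r)
  12. ~(q -> r)
  13. ~(q \/ r)
  14. ((r /\ r) -> r)
  15. (r /\ (r \/ r))
  16. (~(q -> r) /\ r)
  17. ((p /\ p) \/ (r \/ p))
  18. ((q -> r) /\ (q -> r))
  19. (((r /\ r) -> r) \/ ~~q)
  20. (((p /\ p) \/ (r \/ p)) \/ r)
  21. ((((r /\ r) -> r) \/ ~~q) -> q)
  22. (((q -> r) /\ (q -> r)) -> (r /\ (r \/ r)))
  23. (~(q \/ r) /\ ((((r /\ r) -> r) \/ ~~q) -> q))
  24. (r /\ (((q -> r) /\ (q -> r)) -> (r /\ (r \/ r))))
  25. ((((p /\ p) \/ (r \/ p)) \/ r) -> (~(q -> r) /\ r))
  26. ~((((p /\ p) \/ (r \/ p)) \/ r) -> (~(q -> r) /\ r))
  27. ~~((((p /\ p) \/ (r \/ p)) \/ r) -> (~(q -> r) /\ r))
  28. (q -> (r /\ (((q -> r) /\ (q -> r)) -> (r /\ (r \/ r)))))
  29. ((~(q \/ r) /\ ((((r /\ r) -> r) \/ ~~q) -> q)) -> (q -> (r /\ (((q -> r) /\ (q -> r)) -> (r /\ (r \/ r))))))
  30. (((~(q \/ r) /\ ((((r /\ r) -> r) \/ ~~q) -> q)) -> (q -> (r /\ (((q -> r) /\ (q -> r)) -> (r /\ (r \/ r)))))) -> ~~((((p /\ p) \/ (r \/ p)) \/ r) -> (~(q -> r) /\ r)))
Total distinct subformulas = 30

30


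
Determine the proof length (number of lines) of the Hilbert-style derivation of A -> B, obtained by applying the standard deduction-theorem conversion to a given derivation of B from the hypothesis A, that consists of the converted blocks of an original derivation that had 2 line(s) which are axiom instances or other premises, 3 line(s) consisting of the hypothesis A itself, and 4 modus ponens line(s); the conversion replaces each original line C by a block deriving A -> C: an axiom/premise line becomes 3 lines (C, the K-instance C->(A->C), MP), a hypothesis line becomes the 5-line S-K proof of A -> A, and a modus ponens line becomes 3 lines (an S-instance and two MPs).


Deduction-theorem conversion, block by block:
- 2 axiom/premise lines -> 3 lines each = 6
- 3 hypothesis lines -> 5 lines each (identity proof A->A) = 15
- 4 MP lines -> 3 lines each (S-instance, MP, MP) = 12
Total = 6 + 15 + 12 = 33 lines.

33


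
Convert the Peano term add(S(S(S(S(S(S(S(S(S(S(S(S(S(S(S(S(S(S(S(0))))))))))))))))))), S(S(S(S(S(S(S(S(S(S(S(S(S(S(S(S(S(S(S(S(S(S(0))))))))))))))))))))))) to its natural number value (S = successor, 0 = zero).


add(S^19(0), S^22(0)):
S^19(0) = 19
S^22(0) = 22
19 + 22 = 41

41


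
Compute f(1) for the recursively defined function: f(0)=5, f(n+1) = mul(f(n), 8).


f(0) = 5
f(1) = mul(f(0), 8) = mul(5, 8) = 40


40


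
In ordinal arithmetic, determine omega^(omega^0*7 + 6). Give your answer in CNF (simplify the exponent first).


omega^(omega^0*7 + 6):
omega^0 = 1, so the exponent is 7 + 6 = 13 (finite ordinal addition).
Result = omega^13, already a single CNF term.

omega^13


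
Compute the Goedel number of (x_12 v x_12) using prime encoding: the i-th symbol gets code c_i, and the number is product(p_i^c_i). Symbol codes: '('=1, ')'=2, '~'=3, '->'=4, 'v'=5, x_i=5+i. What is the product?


Formula: (x_12 v x_12)
Symbol codes: [1, 17, 5, 17, 2]
Primes: [2, 3, 5, 7, 11]
p_1^1 = 2^1 = 2
p_2^17 = 3^17 = 129140163
p_3^5 = 5^5 = 3125
p_4^17 = 7^17 = 232630513987207
p_5^2 = 11^2 = 121
Product = 22719219011905529495397881250

22719219011905529495397881250


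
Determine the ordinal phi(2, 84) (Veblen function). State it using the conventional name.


phi(2, 84):
phi(2, beta) = zeta_beta (the beta-th zeta number, fixed point of epsilon).
phi(2, 84) = zeta_84

zeta_84


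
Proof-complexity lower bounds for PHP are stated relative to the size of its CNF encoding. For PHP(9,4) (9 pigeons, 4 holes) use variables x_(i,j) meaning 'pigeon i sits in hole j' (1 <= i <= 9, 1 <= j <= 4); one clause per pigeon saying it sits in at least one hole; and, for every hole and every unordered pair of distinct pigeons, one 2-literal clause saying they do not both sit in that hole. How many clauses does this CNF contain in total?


PHP(9,4): 9 pigeons, 4 holes, 9*4 = 36 variables.
- pigeon clauses: one per pigeon -> 9 clauses
- hole clauses: 4 holes * C(9,2) = 4 * 36 -> 144 clauses
Total clauses = 9 + 144 = 153

153


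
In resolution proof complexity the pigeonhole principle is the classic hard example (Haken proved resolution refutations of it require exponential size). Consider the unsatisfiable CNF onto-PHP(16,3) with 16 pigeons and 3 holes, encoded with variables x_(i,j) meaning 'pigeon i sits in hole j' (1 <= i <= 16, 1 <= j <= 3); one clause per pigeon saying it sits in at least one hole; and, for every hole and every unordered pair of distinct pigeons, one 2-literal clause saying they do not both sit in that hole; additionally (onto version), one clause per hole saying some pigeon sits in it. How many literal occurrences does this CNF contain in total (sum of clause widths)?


onto-PHP(16,3): 16 pigeons, 3 holes, 16*3 = 48 variables.
- pigeon clauses: one per pigeon -> 16 clauses of width 3 -> 48 literals
- hole clauses: 3 holes * C(16,2) = 3 * 120 -> 360 clauses of width 2 -> 720 literals
- onto clauses: one per hole -> 3 clauses of width 16 -> 48 literals
Total literal occurrences = 48 + 720 + 48 = 816

816


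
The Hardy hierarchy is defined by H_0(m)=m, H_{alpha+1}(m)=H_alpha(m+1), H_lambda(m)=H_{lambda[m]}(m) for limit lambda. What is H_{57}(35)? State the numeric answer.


H_57(35):
For finite ordinals k, H_k(n) = n + k (each successor step adds 1).
H_57(35) = 35 + 57 = 92

92


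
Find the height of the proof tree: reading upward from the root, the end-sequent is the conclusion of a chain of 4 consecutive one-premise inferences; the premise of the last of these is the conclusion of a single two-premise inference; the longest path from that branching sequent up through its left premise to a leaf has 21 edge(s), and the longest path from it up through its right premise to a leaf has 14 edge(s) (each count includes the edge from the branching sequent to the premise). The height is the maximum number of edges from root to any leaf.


Longest path through the left premise: 21 edges (measured from the branching sequent)
Longest path through the right premise: 14 edges
Height of the subtree rooted at the branching sequent: max(21, 14) = 21
The branching sequent sits 4 edges above the root (the chain of one-premise inferences), so height = 21 + 4 = 25

25


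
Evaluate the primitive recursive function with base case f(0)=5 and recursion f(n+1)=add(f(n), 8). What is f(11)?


f(0) = 5
f(1) = add(f(0), 8) = add(5, 8) = 13
f(2) = add(f(1), 8) = add(13, 8) = 21
f(3) = add(f(2), 8) = add(21, 8) = 29
f(4) = add(f(3), 8) = add(29, 8) = 37
f(5) = add(f(4), 8) = add(37, 8) = 45
f(6) = add(f(5), 8) = add(45, 8) = 53
f(7) = add(f(6), 8) = add(53, 8) = 61
f(8) = add(f(7), 8) = add(61, 8) = 69
f(9) = add(f(8), 8) = add(69, 8) = 77
f(10) = add(f(9), 8) = add(77, 8) = 85
f(11) = add(f(10), 8) = add(85, 8) = 93


93


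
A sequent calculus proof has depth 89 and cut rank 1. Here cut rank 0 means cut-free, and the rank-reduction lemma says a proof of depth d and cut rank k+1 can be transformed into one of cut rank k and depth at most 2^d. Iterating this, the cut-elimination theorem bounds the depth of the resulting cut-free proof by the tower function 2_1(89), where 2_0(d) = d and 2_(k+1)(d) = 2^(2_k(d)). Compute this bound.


Each rank reduction sends depth d to at most 2^d; cut rank r needs r reductions.
2_0(89) = 89
2_1(89) = 2^89 = 618970019642690137449562112
Cut-free depth bound = 618970019642690137449562112

618970019642690137449562112


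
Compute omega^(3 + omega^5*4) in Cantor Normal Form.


omega^(3 + omega^5*4):
In ordinal addition a term is absorbed by a following term of strictly larger exponent: 0 < 5, so 3 + omega^5*4 = omega^5*4.
omega raised to a CNF ordinal is a single CNF term: Result = omega^(omega^5*4)

omega^(omega^5*4)


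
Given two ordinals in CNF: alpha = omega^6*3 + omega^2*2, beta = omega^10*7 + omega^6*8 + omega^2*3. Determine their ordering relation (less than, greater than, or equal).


Compare term by term from highest exponent:
alpha = omega^6*3 + omega^2*2
beta = omega^10*7 + omega^6*8 + omega^2*3
Term 1: alpha has omega^6*3, beta has omega^10*7
Term 2: alpha has omega^2*2, beta has omega^6*8
Term 3: alpha has omega^0*0, beta has omega^2*3
Result: alpha < beta

alpha < beta


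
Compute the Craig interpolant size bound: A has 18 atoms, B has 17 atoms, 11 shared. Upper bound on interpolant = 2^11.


Shared atoms = 11
Craig interpolant size bound = 2^11
= 2048

2048


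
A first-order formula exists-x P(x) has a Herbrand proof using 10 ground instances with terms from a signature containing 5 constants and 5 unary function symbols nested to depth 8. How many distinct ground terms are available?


Herbrand terms by depth:
Depth 0: 5 constants
Depth 1: 25 new terms (running total: 30)
Depth 2: 125 new terms (running total: 155)
Depth 3: 625 new terms (running total: 780)
Depth 4: 3125 new terms (running total: 3905)
Depth 5: 15625 new terms (running total: 19530)
Depth 6: 78125 new terms (running total: 97655)
Depth 7: 390625 new terms (running total: 488280)
Depth 8: 1953125 new terms (running total: 2441405)
Total distinct ground terms = 2441405

2441405


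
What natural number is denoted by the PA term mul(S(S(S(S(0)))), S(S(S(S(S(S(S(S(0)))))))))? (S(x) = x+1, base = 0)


mul(S^4(0), S^8(0)):
S^4(0) = 4
S^8(0) = 8
4 * 8 = 32

32


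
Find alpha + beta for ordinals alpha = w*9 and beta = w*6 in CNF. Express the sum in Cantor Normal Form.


Ordinal addition w*9 + w*6:
Both terms have the same exponent 1.
w^e*c + w^e*d = w^e*(c+d).
Result = w^1*(9+6) = w*15

w*15


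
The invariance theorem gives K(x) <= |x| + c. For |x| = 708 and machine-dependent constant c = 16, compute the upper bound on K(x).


K(x) <= |x| + c = 708 + 16 = 724

724


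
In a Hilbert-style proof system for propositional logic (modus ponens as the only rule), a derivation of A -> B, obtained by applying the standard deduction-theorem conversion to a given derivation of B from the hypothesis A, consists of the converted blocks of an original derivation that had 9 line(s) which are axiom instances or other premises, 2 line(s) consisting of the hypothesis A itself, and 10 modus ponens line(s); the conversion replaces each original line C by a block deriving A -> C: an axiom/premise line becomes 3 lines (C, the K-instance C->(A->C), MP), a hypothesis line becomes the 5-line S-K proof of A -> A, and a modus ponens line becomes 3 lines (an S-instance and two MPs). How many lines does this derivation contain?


Deduction-theorem conversion, block by block:
- 9 axiom/premise lines -> 3 lines each = 27
- 2 hypothesis lines -> 5 lines each (identity proof A->A) = 10
- 10 MP lines -> 3 lines each (S-instance, MP, MP) = 30
Total = 27 + 10 + 30 = 67 lines.

67


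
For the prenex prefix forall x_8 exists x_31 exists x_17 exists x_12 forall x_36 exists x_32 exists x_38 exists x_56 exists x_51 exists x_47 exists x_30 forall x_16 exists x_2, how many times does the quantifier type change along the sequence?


Walk the prefix and count type changes:
  position 1: forall -> exists <-- alternation
  position 2: exists -> exists
  position 3: exists -> exists
  position 4: exists -> forall <-- alternation
  position 5: forall -> exists <-- alternation
  position 6: exists -> exists
  position 7: exists -> exists
  position 8: exists -> exists
  position 9: exists -> exists
  position 10: exists -> exists
  position 11: exists -> forall <-- alternation
  position 12: forall -> exists <-- alternation
Total alternations = 5

5


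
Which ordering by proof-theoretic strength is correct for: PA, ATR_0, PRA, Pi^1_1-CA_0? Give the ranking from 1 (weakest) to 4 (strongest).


Ordering by consistency strength:
1. PRA
2. PA
3. ATR_0
4. Pi^1_1-CA_0


PA=2, ATR_0=3, PRA=1, Pi^1_1-CA_0=4


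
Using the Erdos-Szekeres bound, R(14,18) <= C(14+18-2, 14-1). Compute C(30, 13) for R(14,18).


R(14,18) <= C(14+18-2, 14-1) = C(30, 13)
C(30, 13) = 30! / (13! * 17!)
= 119759850

119759850


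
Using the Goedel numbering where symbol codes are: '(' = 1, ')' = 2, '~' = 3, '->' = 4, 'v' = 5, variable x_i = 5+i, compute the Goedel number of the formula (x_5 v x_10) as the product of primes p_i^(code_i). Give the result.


Formula: (x_5 v x_10)
Symbol codes: [1, 10, 5, 15, 2]
Primes: [2, 3, 5, 7, 11]
p_1^1 = 2^1 = 2
p_2^10 = 3^10 = 59049
p_3^5 = 5^5 = 3125
p_4^15 = 7^15 = 4747561509943
p_5^2 = 11^2 = 121
Product = 212006186947972056543750

212006186947972056543750


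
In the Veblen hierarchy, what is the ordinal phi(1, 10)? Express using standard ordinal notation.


phi(1, 10):
phi(1, beta) = epsilon_beta (the beta-th epsilon number).
phi(1, 10) = epsilon_10

epsilon_10


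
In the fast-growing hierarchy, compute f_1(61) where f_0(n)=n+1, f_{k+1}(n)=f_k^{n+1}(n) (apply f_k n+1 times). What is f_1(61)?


f_1(61) = f_0^62(61)
f_0 adds 1 each time, applied 62 times.
f_1(61) = 61 + 62 = 123

123


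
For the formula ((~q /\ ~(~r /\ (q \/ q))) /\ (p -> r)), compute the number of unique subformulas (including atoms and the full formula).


Formula: ((~q /\ ~(~r /\ (q \/ q))) /\ (p -> r))
Subformulas found:
  1. q
  2. r
  3. p
  4. ~q
  5. ~r
  6. (q \/ q)
  7. (p -> r)
  8. (~r /\ (q \/ q))
  9. ~(~r /\ (q \/ q))
  10. (~q /\ ~(~r /\ (q \/ q)))
  11. ((~q /\ ~(~r /\ (q \/ q))) /\ (p -> r))
Total distinct subformulas = 11

11


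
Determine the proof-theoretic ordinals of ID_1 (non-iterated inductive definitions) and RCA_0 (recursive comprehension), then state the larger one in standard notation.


Proof-theoretic ordinal of ID_1 (non-iterated inductive definitions): psi_0(epsilon_{Omega+1})
Proof-theoretic ordinal of RCA_0 (recursive comprehension): omega^omega
Comparing: omega^omega < psi_0(epsilon_{Omega+1}).
The larger ordinal is psi_0(epsilon_{Omega+1}) (from ID_1 (non-iterated inductive definitions)).

psi_0(epsilon_{Omega+1})


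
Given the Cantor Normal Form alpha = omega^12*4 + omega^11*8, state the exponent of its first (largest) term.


CNF: omega^12*4 + omega^11*8
The leading term is omega^12*4, which has exponent 12.

12


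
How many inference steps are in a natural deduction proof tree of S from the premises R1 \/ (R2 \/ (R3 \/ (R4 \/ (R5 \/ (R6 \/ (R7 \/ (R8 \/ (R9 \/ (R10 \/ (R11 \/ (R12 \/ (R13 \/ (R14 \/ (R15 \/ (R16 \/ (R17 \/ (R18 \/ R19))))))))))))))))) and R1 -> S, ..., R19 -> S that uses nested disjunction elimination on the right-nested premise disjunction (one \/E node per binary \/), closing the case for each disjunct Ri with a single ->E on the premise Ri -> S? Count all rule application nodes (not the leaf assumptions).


The premise R1 \/ (R2 \/ (R3 \/ (R4 \/ (R5 \/ (R6 \/ (R7 \/ (R8 \/ (R9 \/ (R10 \/ (R11 \/ (R12 \/ (R13 \/ (R14 \/ (R15 \/ (R16 \/ (R17 \/ (R18 \/ R19))))))))))))))))) contains 19 disjuncts, hence 18 binary \/ connectives.
- Each binary \/ is eliminated once: 18 \/E nodes.
- Each of the 19 cases Ri derives S by one ->E with Ri -> S: 19 ->E nodes.
Total = 18 + 19 = 37

37


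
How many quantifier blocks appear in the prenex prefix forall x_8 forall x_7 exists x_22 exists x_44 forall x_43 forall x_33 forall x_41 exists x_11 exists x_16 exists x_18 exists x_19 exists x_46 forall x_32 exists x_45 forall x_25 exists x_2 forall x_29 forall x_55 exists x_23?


Alternations = 9.
Blocks = alternations + 1 = 10

10


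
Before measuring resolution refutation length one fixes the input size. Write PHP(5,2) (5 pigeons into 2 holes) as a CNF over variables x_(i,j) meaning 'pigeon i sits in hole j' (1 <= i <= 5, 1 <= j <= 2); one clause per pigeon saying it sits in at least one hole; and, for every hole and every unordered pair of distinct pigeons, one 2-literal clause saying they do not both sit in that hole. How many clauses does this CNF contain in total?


PHP(5,2): 5 pigeons, 2 holes, 5*2 = 10 variables.
- pigeon clauses: one per pigeon -> 5 clauses
- hole clauses: 2 holes * C(5,2) = 2 * 10 -> 20 clauses
Total clauses = 5 + 20 = 25

25


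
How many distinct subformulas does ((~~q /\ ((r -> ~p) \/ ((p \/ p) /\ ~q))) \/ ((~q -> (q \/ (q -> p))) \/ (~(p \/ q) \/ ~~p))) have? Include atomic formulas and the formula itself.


Formula: ((~~q /\ ((r -> ~p) \/ ((p \/ p) /\ ~q))) \/ ((~q -> (q \/ (q -> p))) \/ (~(p \/ q) \/ ~~p)))
Subformulas found:
  1. r
  2. q
  3. p
  4. ~p
  5. ~q
  6. ~~p
  7. ~~q
  8. (p \/ p)
  9. (q -> p)
  10. (p \/ q)
  11. ~(p \/ q)
  12. (r -> ~p)
  13. (q \/ (q -> p))
  14. ((p \/ p) /\ ~q)
  15. (~(p \/ q) \/ ~~p)
  16. (~q -> (q \/ (q -> p)))
  17. ((r -> ~p) \/ ((p \/ p) /\ ~q))
  18. (~~q /\ ((r -> ~p) \/ ((p \/ p) /\ ~q)))
  19. ((~q -> (q \/ (q -> p))) \/ (~(p \/ q) \/ ~~p))
  20. ((~~q /\ ((r -> ~p) \/ ((p \/ p) /\ ~q))) \/ ((~q -> (q \/ (q -> p))) \/ (~(p \/ q) \/ ~~p)))
Total distinct subformulas = 20

20
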